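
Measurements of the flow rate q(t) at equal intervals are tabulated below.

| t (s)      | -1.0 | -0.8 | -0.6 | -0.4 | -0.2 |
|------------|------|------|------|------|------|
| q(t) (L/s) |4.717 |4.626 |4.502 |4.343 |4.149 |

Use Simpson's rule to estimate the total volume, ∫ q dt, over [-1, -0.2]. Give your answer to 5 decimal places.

3.58307

h = 0.2, n = 4.
(h/3)·[y₀ + 4y₁ + 2y₂ + 4y₃ + y₄] = 0.066667·(53.746) = 3.58307.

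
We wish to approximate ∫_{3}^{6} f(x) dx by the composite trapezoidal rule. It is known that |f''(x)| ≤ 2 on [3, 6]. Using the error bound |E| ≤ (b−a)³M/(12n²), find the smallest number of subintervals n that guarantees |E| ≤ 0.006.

28

Need 54/(12n²) ≤ 0.006.
n² ≥ 54/(12·0.006) = 750 ⇒ n ≥ 27.3861, so the smallest n is 28.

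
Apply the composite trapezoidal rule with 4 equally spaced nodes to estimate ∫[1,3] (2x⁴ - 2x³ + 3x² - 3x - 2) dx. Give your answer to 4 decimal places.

h = (3 − 1)/3 = 0.666667.
Nodes x₀,…,x₃ = 1, 1.666667, 2.333333, 3.
f(x) = 2x⁴ - 2x³ + 3x² - 3x - 2: f₀=-2, f₁=7.506173, f₂=41.209877, f₃=124.
(h/2)·[f₀ + 2f₁ + 2f₂ + f₃] = 0.333333·(219.432099) = 73.1440.

73.1440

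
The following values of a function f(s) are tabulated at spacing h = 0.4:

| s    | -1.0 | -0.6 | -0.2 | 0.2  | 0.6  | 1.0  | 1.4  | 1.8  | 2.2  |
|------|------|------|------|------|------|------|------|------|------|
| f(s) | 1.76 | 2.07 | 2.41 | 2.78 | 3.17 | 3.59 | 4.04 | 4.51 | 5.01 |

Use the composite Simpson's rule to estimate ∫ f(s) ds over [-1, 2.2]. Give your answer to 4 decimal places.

h = 0.4, n = 8.
(h/3)·[y₀ + 4y₁ + 2y₂ + 4y₃ + 2y₄ + 4y₅ + 2y₆ + 4y₇ + y₈] = 0.133333·(77.81) = 10.3747.

10.3747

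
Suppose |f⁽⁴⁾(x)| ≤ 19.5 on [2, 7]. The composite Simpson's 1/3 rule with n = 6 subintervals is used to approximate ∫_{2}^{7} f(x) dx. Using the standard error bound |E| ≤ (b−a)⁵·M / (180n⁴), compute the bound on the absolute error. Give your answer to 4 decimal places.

0.2612

|E| ≤ (5)⁵·19.5 / (180·6⁴) = 60937.5/233280 = 0.2612.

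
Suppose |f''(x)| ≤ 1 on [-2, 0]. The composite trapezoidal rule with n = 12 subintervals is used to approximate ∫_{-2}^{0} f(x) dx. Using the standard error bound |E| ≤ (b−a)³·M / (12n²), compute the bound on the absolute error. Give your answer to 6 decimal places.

0.004630

|E| ≤ (2)³·1 / (12·12²) = 8/1728 = 0.004630.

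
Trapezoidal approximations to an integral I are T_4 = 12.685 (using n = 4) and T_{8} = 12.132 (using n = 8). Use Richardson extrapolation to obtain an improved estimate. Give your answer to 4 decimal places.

11.9477

R = (4·T_{8} − T_4) / 3 = (4·12.132 − 12.685)/3 = (35.843)/3 = 11.9477.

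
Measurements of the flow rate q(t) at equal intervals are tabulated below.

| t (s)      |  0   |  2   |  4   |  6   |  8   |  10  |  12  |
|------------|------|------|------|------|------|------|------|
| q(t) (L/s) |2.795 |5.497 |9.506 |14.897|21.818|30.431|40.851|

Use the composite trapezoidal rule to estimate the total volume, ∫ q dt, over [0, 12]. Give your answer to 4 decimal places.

207.9440

h = 2, n = 6.
(h/2)·[y₀ + 2y₁ + 2y₂ + 2y₃ + 2y₄ + 2y₅ + y₆] = 1·(207.944) = 207.9440.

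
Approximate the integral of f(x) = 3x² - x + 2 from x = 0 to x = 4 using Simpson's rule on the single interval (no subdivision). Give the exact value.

64

S = (b−a)/6 · [f(0) + 4f(2) + f(4)] = 0.666667·[2 + 4·12 + 46] = 64.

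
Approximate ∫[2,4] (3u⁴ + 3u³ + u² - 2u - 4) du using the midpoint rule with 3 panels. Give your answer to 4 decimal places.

h = (4 − 2)/3 = 0.666667.
Midpoints m₁,…,m₃ = 2.333333, 3, 3.666667.
f(m₁)=123.814815, f(m₂)=323, f(m₃)=692.259259.
h·[f(m₁) + f(m₂) + f(m₃)] = 0.666667·(1139.074074) = 759.3827.

759.3827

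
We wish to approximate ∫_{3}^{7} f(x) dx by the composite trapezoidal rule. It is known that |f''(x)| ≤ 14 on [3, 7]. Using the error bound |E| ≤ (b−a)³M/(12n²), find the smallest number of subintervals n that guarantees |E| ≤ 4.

5

Need 896/(12n²) ≤ 4.
n² ≥ 896/(12·4) = 18.6667 ⇒ n ≥ 4.3205, so the smallest n is 5.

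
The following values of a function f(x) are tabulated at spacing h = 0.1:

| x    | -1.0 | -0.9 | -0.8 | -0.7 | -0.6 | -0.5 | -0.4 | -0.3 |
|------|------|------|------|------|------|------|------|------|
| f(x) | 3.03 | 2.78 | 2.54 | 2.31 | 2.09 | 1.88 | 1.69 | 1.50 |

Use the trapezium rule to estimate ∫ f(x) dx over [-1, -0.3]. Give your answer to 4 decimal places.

1.5555

h = 0.1, n = 7.
(h/2)·[y₀ + 2y₁ + 2y₂ + 2y₃ + 2y₄ + 2y₅ + 2y₆ + y₇] = 0.05·(31.11) = 1.5555.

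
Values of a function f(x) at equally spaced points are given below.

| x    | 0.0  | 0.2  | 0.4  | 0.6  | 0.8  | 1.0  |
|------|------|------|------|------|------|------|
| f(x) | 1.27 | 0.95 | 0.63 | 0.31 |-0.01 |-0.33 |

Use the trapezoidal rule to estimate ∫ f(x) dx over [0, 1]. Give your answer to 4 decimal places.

h = 0.2, n = 5.
(h/2)·[y₀ + 2y₁ + 2y₂ + 2y₃ + 2y₄ + y₅] = 0.1·(4.70) = 0.4700.

0.4700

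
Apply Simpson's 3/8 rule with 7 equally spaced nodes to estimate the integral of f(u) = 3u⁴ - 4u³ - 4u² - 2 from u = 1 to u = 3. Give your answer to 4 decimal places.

26.5556

h = (3 − 1)/6 = 0.333333.
Nodes u₀,…,u₆ = 1, 1.333333, 1.666667, 2, 2.333333, 2.666667, 3.
f(u) = 3u⁴ - 4u³ - 4u² - 2: f₀=-7, f₁=-9.111111, f₂=-8.481481, f₃=-2, f₄=14.333333, f₅=45.407407, f₆=97.
(3h/8)·[f₀ + 3f₁ + 3f₂ + 2f₃ + 3f₄ + 3f₅ + f₆] = 0.125·(212.444444) = 26.5556.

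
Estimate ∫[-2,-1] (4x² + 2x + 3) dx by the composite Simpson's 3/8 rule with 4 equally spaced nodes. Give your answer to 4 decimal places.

h = (-1 − (-2))/3 = 0.333333.
Nodes x₀,…,x₃ = -2, -1.666667, -1.333333, -1.
f(x) = 4x² + 2x + 3: f₀=15, f₁=10.777778, f₂=7.444444, f₃=5.
(3h/8)·[f₀ + 3f₁ + 3f₂ + f₃] = 0.125·(74.666667) = 9.3333.

9.3333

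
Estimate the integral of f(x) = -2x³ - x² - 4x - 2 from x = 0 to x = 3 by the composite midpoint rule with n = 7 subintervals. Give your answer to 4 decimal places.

h = (3 − 0)/7 = 0.428571.
Midpoints m₁,…,m₇ = 0.214286, 0.642857, 1.071429, 1.5, 1.928571, 2.357143, 2.785714.
f(m₁)=-2.922741, f(m₂)=-5.516035, f(m₃)=-9.893586, f(m₄)=-17, f(m₅)=-27.779883, f(m₆)=-43.177843, f(m₇)=-64.138484.
h·[f(m₁) + f(m₂) + f(m₃) + f(m₄) + f(m₅) + f(m₆) + f(m₇)] = 0.428571·(-170.428571) = -73.0408.

-73.0408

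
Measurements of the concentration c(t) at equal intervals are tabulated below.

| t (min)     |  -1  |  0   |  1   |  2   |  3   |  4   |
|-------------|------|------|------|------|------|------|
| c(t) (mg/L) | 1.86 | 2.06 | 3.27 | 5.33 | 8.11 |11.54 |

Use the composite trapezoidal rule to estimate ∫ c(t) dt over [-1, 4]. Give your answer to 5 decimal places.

25.47000

h = 1, n = 5.
(h/2)·[y₀ + 2y₁ + 2y₂ + 2y₃ + 2y₄ + y₅] = 0.5·(50.94) = 25.47000.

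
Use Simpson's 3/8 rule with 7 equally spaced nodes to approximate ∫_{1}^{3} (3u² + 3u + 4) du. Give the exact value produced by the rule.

h = (3 − 1)/6 = 0.333333.
Nodes u₀,…,u₆ = 1, 1.333333, 1.666667, 2, 2.333333, 2.666667, 3.
f(u) = 3u² + 3u + 4: f₀=10, f₁=13.333333, f₂=17.333333, f₃=22, f₄=27.333333, f₅=33.333333, f₆=40.
(3h/8)·[f₀ + 3f₁ + 3f₂ + 2f₃ + 3f₄ + 3f₅ + f₆] = 0.125·(368) = 46.

46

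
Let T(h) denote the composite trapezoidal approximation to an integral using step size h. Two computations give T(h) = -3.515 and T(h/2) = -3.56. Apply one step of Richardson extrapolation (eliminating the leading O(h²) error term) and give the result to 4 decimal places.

R = (4·T(h/2) − T(h)) / 3 = (4·(-3.56) − (-3.515))/3 = (-10.725)/3 = -3.5750.

-3.5750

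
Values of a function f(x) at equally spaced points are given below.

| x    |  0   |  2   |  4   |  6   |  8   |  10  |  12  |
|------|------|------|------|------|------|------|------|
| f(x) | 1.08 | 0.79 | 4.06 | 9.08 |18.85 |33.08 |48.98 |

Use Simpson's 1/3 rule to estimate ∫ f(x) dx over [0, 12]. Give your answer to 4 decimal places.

h = 2, n = 6.
(h/3)·[y₀ + 4y₁ + 2y₂ + 4y₃ + 2y₄ + 4y₅ + y₆] = 0.666667·(267.68) = 178.4533.

178.4533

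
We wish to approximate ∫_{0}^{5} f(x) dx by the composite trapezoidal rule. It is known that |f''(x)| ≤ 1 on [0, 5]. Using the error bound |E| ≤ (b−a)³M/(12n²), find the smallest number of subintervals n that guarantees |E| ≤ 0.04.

Need 125/(12n²) ≤ 0.04.
n² ≥ 125/(12·0.04) = 260.417 ⇒ n ≥ 16.1374, so the smallest n is 17.

17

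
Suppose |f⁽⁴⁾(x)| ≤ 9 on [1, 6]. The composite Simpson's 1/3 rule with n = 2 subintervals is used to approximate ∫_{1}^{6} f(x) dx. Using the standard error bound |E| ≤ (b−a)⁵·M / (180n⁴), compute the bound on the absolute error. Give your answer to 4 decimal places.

9.7656

|E| ≤ (5)⁵·9 / (180·2⁴) = 28125/2880 = 9.7656.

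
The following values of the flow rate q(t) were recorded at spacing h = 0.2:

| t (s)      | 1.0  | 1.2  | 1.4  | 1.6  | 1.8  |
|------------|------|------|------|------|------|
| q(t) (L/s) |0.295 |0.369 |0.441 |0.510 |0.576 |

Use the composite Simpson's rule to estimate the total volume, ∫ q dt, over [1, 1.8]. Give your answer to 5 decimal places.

0.35127

h = 0.2, n = 4.
(h/3)·[y₀ + 4y₁ + 2y₂ + 4y₃ + y₄] = 0.066667·(5.269) = 0.35127.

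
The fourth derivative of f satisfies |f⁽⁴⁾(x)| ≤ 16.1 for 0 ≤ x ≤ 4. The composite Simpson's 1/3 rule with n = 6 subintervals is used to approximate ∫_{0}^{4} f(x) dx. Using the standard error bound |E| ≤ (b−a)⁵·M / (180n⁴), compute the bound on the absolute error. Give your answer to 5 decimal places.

|E| ≤ (4)⁵·16.1 / (180·6⁴) = 16486.4/233280 = 0.07067.

0.07067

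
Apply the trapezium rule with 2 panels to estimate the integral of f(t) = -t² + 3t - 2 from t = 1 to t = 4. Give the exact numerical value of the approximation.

-5.625

h = (4 − 1)/2 = 1.5.
Nodes t₀,…,t₂ = 1, 2.5, 4.
f(t) = -t² + 3t - 2: f₀=0, f₁=-0.75, f₂=-6.
(h/2)·[f₀ + 2f₁ + f₂] = 0.75·(-7.5) = -5.625.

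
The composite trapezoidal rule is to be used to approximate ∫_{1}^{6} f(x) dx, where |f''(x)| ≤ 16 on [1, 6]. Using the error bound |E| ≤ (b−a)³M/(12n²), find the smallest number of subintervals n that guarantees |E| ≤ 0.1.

41

Need 2000/(12n²) ≤ 0.1.
n² ≥ 2000/(12·0.1) = 1666.67 ⇒ n ≥ 40.8248, so the smallest n is 41.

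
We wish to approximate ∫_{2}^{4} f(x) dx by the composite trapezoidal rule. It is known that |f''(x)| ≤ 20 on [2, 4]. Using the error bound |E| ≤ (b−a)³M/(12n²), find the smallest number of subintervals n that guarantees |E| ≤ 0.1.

Need 160/(12n²) ≤ 0.1.
n² ≥ 160/(12·0.1) = 133.333 ⇒ n ≥ 11.5470, so the smallest n is 12.

12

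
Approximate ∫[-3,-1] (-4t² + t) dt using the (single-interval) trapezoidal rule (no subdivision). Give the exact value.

T = (b−a)/2 · [f(-3) + f(-1)] = 1·[(-39) + (-5)] = -44.

-44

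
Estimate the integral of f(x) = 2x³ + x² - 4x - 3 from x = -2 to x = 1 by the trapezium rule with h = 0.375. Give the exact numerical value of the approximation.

-7.640625

h = (1 − (-2))/8 = 0.375.
Nodes x₀,…,x₈ = -2, -1.625, -1.25, -0.875, -0.5, -0.125, 0.25, 0.625, 1.
f(x) = 2x³ + x² - 4x - 3: f₀=-7, f₁=-2.44140625, f₂=-0.34375, f₃=-0.07421875, f₄=-1, f₅=-2.48828125, f₆=-3.90625, f₇=-4.62109375, f₈=-4.
(h/2)·[f₀ + 2f₁ + 2f₂ + 2f₃ + 2f₄ + 2f₅ + 2f₆ + 2f₇ + f₈] = 0.1875·(-40.75) = -7.640625.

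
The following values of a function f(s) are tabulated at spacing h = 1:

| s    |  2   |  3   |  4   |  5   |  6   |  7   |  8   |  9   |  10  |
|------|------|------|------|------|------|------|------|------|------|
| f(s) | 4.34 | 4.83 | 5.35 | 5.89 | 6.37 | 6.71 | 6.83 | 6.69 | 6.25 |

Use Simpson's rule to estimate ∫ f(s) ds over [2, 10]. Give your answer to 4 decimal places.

h = 1, n = 8.
(h/3)·[y₀ + 4y₁ + 2y₂ + 4y₃ + 2y₄ + 4y₅ + 2y₆ + 4y₇ + y₈] = 0.333333·(144.17) = 48.0567.

48.0567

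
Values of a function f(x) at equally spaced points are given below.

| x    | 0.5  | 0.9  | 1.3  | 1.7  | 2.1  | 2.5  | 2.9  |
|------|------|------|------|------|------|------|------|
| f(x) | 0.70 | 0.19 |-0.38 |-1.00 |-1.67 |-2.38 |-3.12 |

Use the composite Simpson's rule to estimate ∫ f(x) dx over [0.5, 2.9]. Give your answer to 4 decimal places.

h = 0.4, n = 6.
(h/3)·[y₀ + 4y₁ + 2y₂ + 4y₃ + 2y₄ + 4y₅ + y₆] = 0.133333·(-19.28) = -2.5707.

-2.5707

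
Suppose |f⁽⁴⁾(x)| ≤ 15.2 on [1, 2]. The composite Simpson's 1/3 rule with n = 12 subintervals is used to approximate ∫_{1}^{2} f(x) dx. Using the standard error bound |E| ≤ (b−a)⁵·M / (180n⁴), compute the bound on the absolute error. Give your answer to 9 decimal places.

|E| ≤ (1)⁵·15.2 / (180·12⁴) = 15.2/3732480 = 0.000004072.

0.000004072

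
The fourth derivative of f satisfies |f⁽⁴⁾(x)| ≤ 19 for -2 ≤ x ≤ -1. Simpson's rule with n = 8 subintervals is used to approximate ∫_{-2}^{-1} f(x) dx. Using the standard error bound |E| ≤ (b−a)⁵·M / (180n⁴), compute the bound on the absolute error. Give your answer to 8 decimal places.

|E| ≤ (1)⁵·19 / (180·8⁴) = 19/737280 = 0.00002577.

0.00002577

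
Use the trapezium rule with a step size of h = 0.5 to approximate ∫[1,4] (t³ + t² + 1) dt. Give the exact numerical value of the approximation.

h = (4 − 1)/6 = 0.5.
Nodes t₀,…,t₆ = 1, 1.5, 2, 2.5, 3, 3.5, 4.
f(t) = t³ + t² + 1: f₀=3, f₁=6.625, f₂=13, f₃=22.875, f₄=37, f₅=56.125, f₆=81.
(h/2)·[f₀ + 2f₁ + 2f₂ + 2f₃ + 2f₄ + 2f₅ + f₆] = 0.25·(355.25) = 88.8125.

88.8125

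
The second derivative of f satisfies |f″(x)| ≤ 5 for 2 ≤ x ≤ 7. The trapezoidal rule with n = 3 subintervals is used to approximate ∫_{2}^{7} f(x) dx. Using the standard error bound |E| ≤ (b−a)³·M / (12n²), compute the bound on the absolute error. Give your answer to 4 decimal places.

|E| ≤ (5)³·5 / (12·3²) = 625/108 = 5.7870.

5.7870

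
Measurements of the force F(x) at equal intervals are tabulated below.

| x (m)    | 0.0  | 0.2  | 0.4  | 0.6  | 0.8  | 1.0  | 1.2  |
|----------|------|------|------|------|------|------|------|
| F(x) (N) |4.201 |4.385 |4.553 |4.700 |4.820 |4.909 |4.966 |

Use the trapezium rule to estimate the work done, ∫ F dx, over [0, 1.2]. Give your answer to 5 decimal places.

h = 0.2, n = 6.
(h/2)·[y₀ + 2y₁ + 2y₂ + 2y₃ + 2y₄ + 2y₅ + y₆] = 0.1·(55.901) = 5.59010.

5.59010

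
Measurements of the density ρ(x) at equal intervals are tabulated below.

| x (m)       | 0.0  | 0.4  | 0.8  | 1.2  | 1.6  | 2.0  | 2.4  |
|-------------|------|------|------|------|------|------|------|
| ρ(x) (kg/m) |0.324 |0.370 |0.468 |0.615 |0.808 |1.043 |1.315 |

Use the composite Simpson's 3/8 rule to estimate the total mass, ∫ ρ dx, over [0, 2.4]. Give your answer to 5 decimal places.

1.64040

h = 0.4, n = 6.
(3h/8)·[y₀ + 3y₁ + 3y₂ + 2y₃ + 3y₄ + 3y₅ + y₆] = 0.15·(10.936) = 1.64040.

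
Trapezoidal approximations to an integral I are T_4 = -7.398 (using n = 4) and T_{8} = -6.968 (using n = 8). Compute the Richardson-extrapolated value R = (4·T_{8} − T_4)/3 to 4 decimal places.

-6.8247

R = (4·T_{8} − T_4) / 3 = (4·(-6.968) − (-7.398))/3 = (-20.474)/3 = -6.8247.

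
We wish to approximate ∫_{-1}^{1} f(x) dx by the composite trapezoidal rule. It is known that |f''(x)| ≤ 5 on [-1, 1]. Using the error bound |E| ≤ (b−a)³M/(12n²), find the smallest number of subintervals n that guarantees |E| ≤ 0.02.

Need 40/(12n²) ≤ 0.02.
n² ≥ 40/(12·0.02) = 166.667 ⇒ n ≥ 12.9099, so the smallest n is 13.

13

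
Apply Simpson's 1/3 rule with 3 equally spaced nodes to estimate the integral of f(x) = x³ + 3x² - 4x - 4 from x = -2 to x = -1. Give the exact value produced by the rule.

h = (-1 − (-2))/2 = 0.5.
Nodes x₀,…,x₂ = -2, -1.5, -1.
f(x) = x³ + 3x² - 4x - 4: f₀=8, f₁=5.375, f₂=2.
(h/3)·[f₀ + 4f₁ + f₂] = 0.166667·(31.5) = 5.25.

5.25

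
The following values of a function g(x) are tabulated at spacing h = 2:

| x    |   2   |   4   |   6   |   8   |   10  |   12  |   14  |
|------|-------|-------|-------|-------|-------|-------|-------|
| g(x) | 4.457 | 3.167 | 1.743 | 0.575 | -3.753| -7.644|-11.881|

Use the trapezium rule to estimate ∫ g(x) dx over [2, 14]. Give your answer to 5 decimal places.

-19.24800

h = 2, n = 6.
(h/2)·[y₀ + 2y₁ + 2y₂ + 2y₃ + 2y₄ + 2y₅ + y₆] = 1·(-19.248) = -19.24800.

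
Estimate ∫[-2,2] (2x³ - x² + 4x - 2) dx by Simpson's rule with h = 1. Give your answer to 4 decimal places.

-13.3333

h = (2 − (-2))/4 = 1.
Nodes x₀,…,x₄ = -2, -1, 0, 1, 2.
f(x) = 2x³ - x² + 4x - 2: f₀=-30, f₁=-9, f₂=-2, f₃=3, f₄=18.
(h/3)·[f₀ + 4f₁ + 2f₂ + 4f₃ + f₄] = 0.333333·(-40) = -13.3333.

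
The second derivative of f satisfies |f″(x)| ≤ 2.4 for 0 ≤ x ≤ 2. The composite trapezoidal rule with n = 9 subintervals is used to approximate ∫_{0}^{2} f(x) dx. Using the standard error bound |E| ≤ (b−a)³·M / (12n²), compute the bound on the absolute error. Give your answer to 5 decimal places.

0.01975

|E| ≤ (2)³·2.4 / (12·9²) = 19.2/972 = 0.01975.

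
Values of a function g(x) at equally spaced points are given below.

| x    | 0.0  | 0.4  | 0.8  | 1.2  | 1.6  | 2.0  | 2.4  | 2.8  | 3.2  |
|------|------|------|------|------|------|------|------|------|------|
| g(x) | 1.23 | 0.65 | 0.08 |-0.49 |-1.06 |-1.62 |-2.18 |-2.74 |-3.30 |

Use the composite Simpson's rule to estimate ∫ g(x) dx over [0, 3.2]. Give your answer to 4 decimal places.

h = 0.4, n = 8.
(h/3)·[y₀ + 4y₁ + 2y₂ + 4y₃ + 2y₄ + 4y₅ + 2y₆ + 4y₇ + y₈] = 0.133333·(-25.19) = -3.3587.

-3.3587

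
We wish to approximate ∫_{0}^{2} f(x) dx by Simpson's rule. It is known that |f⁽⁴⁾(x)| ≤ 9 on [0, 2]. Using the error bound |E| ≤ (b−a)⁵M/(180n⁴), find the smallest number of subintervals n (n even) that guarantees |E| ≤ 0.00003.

16

Need 288/(180n⁴) ≤ 0.00003.
n⁴ ≥ 288/(180·0.00003) = 53333.3 ⇒ n ≥ 15.1967, so the smallest even n is 16. (n must be even for Simpson's rule.)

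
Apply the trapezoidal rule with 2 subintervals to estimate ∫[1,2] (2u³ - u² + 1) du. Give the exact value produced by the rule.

6.5

h = (2 − 1)/2 = 0.5.
Nodes u₀,…,u₂ = 1, 1.5, 2.
f(u) = 2u³ - u² + 1: f₀=2, f₁=5.5, f₂=13.
(h/2)·[f₀ + 2f₁ + f₂] = 0.25·(26) = 6.5.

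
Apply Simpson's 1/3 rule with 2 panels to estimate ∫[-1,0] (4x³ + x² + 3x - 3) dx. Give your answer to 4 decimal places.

-5.1667

h = (0 − (-1))/2 = 0.5.
Nodes x₀,…,x₂ = -1, -0.5, 0.
f(x) = 4x³ + x² + 3x - 3: f₀=-9, f₁=-4.75, f₂=-3.
(h/3)·[f₀ + 4f₁ + f₂] = 0.166667·(-31) = -5.1667.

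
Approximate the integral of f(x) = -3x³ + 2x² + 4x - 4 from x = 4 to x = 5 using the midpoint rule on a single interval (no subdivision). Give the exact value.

M = (b−a)·f(4.5) = 1·(-218.875) = -218.875.

-218.875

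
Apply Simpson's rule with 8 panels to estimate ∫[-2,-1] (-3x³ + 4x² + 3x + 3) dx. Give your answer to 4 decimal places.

h = (-1 − (-2))/8 = 0.125.
Nodes x₀,…,x₈ = -2, -1.875, -1.75, -1.625, -1.5, -1.375, -1.25, -1.125, -1.
f(x) = -3x³ + 4x² + 3x + 3: f₀=37, f₁=31.212890625, f₂=26.078125, f₃=21.560546875, f₄=17.625, f₅=14.236328125, f₆=11.359375, f₇=8.958984375, f₈=7.
(h/3)·[f₀ + 4f₁ + 2f₂ + 4f₃ + 2f₄ + 4f₅ + 2f₆ + 4f₇ + f₈] = 0.041667·(458) = 19.0833.

19.0833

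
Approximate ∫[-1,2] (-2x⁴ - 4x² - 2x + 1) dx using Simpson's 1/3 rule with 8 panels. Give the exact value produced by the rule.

-25.2158203125

h = (2 − (-1))/8 = 0.375.
Nodes x₀,…,x₈ = -1, -0.625, -0.25, 0.125, 0.5, 0.875, 1.25, 1.625, 2.
f(x) = -2x⁴ - 4x² - 2x + 1: f₀=-3, f₁=0.38232421875, f₂=1.2421875, f₃=0.68701171875, f₄=-1.125, f₅=-4.98486328125, f₆=-12.6328125, f₇=-26.75830078125, f₈=-51.
(h/3)·[f₀ + 4f₁ + 2f₂ + 4f₃ + 2f₄ + 4f₅ + 2f₆ + 4f₇ + f₈] = 0.125·(-201.7265625) = -25.2158203125.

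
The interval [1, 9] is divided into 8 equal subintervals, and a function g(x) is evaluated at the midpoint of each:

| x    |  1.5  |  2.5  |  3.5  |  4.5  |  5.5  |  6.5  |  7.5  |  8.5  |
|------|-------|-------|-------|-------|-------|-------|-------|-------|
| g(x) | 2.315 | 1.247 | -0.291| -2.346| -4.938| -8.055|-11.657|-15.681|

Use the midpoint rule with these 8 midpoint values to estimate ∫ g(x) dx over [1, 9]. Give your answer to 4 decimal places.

-39.4060

h = 1, n = 8.
h·[y(m₁) + y(m₂) + y(m₃) + y(m₄) + y(m₅) + y(m₆) + y(m₇) + y(m₈)] = 1·(-39.406) = -39.4060.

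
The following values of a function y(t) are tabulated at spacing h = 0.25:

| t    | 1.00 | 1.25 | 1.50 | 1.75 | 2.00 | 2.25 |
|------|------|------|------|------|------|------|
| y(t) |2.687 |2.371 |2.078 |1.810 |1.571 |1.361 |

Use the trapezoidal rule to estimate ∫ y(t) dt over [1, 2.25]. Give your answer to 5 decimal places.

2.46350

h = 0.25, n = 5.
(h/2)·[y₀ + 2y₁ + 2y₂ + 2y₃ + 2y₄ + y₅] = 0.125·(19.708) = 2.46350.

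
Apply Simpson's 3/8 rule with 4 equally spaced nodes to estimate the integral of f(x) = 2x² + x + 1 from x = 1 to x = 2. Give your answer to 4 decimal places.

7.1667

h = (2 − 1)/3 = 0.333333.
Nodes x₀,…,x₃ = 1, 1.333333, 1.666667, 2.
f(x) = 2x² + x + 1: f₀=4, f₁=5.888889, f₂=8.222222, f₃=11.
(3h/8)·[f₀ + 3f₁ + 3f₂ + f₃] = 0.125·(57.333333) = 7.1667.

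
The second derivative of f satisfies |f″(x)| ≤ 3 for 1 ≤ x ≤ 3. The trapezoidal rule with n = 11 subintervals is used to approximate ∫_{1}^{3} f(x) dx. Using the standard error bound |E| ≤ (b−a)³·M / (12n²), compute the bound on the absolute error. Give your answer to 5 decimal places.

0.01653

|E| ≤ (2)³·3 / (12·11²) = 24/1452 = 0.01653.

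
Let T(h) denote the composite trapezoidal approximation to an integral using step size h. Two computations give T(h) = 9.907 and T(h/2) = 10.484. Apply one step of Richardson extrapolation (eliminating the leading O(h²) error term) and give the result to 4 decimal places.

10.6763

R = (4·T(h/2) − T(h)) / 3 = (4·10.484 − 9.907)/3 = (32.029)/3 = 10.6763.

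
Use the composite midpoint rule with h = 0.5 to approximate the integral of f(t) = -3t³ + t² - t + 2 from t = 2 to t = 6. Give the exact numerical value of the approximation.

-895.75

h = (6 − 2)/8 = 0.5.
Midpoints m₁,…,m₈ = 2.25, 2.75, 3.25, 3.75, 4.25, 4.75, 5.25, 5.75.
f(m₁)=-29.359375, f(m₂)=-55.578125, f(m₃)=-93.671875, f(m₄)=-145.890625, f(m₅)=-214.484375, f(m₆)=-301.703125, f(m₇)=-409.796875, f(m₈)=-541.015625.
h·[f(m₁) + f(m₂) + f(m₃) + f(m₄) + f(m₅) + f(m₆) + f(m₇) + f(m₈)] = 0.5·(-1791.5) = -895.75.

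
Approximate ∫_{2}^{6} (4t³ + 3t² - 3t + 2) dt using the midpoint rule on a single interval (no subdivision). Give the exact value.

1176

M = (b−a)·f(4) = 4·(294) = 1176.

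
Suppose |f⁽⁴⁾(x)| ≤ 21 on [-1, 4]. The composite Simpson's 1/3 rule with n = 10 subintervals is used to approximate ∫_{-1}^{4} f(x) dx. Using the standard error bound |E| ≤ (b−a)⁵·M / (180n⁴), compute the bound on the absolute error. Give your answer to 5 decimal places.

0.03646

|E| ≤ (5)⁵·21 / (180·10⁴) = 65625/1800000 = 0.03646.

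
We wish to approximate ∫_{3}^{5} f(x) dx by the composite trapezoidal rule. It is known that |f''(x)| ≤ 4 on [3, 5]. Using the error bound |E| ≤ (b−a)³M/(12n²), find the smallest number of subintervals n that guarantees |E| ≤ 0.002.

Need 32/(12n²) ≤ 0.002.
n² ≥ 32/(12·0.002) = 1333.33 ⇒ n ≥ 36.5148, so the smallest n is 37.

37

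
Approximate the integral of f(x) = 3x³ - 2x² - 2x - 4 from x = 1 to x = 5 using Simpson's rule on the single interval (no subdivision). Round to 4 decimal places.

345.3333

S = (b−a)/6 · [f(1) + 4f(3) + f(5)] = 0.666667·[(-5) + 4·53 + 311] = 345.3333.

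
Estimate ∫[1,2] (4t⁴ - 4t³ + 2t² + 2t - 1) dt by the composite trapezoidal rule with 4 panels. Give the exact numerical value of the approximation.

16.8828125

h = (2 − 1)/4 = 0.25.
Nodes t₀,…,t₄ = 1, 1.25, 1.5, 1.75, 2.
f(t) = 4t⁴ - 4t³ + 2t² + 2t - 1: f₀=3, f₁=6.578125, f₂=13.25, f₃=24.703125, f₄=43.
(h/2)·[f₀ + 2f₁ + 2f₂ + 2f₃ + f₄] = 0.125·(135.0625) = 16.8828125.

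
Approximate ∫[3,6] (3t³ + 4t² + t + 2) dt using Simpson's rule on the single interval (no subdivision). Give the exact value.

S = (b−a)/6 · [f(3) + 4f(4.5) + f(6)] = 0.5·[122 + 4·360.875 + 800] = 1182.75.

1182.75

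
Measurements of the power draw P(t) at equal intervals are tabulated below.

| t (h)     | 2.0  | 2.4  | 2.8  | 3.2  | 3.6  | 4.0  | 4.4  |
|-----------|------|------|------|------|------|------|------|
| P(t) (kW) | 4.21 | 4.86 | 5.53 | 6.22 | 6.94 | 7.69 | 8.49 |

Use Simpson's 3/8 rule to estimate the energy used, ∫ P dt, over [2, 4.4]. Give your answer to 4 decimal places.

15.0300

h = 0.4, n = 6.
(3h/8)·[y₀ + 3y₁ + 3y₂ + 2y₃ + 3y₄ + 3y₅ + y₆] = 0.15·(100.20) = 15.0300.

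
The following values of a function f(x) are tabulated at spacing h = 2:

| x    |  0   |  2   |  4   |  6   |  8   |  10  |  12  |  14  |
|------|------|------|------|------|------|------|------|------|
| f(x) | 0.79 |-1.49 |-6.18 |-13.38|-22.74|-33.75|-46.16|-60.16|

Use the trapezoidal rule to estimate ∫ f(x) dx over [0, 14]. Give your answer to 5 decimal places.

h = 2, n = 7.
(h/2)·[y₀ + 2y₁ + 2y₂ + 2y₃ + 2y₄ + 2y₅ + 2y₆ + y₇] = 1·(-306.77) = -306.77000.

-306.77000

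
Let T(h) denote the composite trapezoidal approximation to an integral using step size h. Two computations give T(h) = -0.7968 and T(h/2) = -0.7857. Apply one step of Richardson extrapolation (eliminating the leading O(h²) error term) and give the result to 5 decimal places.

-0.78200

R = (4·T(h/2) − T(h)) / 3 = (4·(-0.7857) − (-0.7968))/3 = (-2.3460)/3 = -0.78200.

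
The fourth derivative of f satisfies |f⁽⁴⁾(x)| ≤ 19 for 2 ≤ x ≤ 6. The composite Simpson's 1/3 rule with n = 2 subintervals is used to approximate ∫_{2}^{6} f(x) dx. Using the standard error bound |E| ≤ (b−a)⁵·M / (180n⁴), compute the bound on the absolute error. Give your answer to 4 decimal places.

|E| ≤ (4)⁵·19 / (180·2⁴) = 19456/2880 = 6.7556.

6.7556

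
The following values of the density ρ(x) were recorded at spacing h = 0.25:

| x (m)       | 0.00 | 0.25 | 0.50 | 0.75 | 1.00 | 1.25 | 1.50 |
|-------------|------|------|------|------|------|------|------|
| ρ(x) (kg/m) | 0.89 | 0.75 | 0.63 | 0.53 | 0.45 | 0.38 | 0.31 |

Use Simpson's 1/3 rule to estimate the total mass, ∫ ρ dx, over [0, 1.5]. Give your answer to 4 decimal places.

0.8333

h = 0.25, n = 6.
(h/3)·[y₀ + 4y₁ + 2y₂ + 4y₃ + 2y₄ + 4y₅ + y₆] = 0.083333·(10.00) = 0.8333.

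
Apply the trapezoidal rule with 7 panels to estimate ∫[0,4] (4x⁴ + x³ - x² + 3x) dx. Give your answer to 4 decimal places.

h = (4 − 0)/7 = 0.571429.
Nodes x₀,…,x₇ = 0, 0.571429, 1.142857, 1.714286, 2.285714, 2.857143, 3.428571, 4.
f(x) = 4x⁴ + x³ - x² + 3x: f₀=0, f₁=2.000833, f₂=10.438984, f₃=41.787589, f₄=122.755519, f₅=290.287380, f₆=591.563515, f₇=1084.
(h/2)·[f₀ + 2f₁ + 2f₂ + 2f₃ + 2f₄ + 2f₅ + 2f₆ + f₇] = 0.285714·(3201.667638) = 914.7622.

914.7622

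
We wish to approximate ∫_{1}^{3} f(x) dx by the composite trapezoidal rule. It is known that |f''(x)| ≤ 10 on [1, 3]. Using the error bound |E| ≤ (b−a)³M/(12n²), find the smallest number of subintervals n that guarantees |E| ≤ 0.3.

Need 80/(12n²) ≤ 0.3.
n² ≥ 80/(12·0.3) = 22.2222 ⇒ n ≥ 4.7140, so the smallest n is 5.

5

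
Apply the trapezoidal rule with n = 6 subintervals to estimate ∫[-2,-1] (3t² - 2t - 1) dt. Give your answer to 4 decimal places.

9.0139

h = (-1 − (-2))/6 = 0.166667.
Nodes t₀,…,t₆ = -2, -1.833333, -1.666667, -1.5, -1.333333, -1.166667, -1.
f(t) = 3t² - 2t - 1: f₀=15, f₁=12.75, f₂=10.666667, f₃=8.75, f₄=7, f₅=5.416667, f₆=4.
(h/2)·[f₀ + 2f₁ + 2f₂ + 2f₃ + 2f₄ + 2f₅ + f₆] = 0.083333·(108.166667) = 9.0139.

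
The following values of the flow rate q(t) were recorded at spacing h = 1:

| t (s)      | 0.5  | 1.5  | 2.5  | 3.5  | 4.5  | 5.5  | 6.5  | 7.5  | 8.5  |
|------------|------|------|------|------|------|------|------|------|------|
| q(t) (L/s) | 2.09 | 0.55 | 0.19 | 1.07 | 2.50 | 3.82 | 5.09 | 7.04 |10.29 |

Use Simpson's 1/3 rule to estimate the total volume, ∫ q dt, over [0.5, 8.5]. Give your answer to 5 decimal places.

h = 1, n = 8.
(h/3)·[y₀ + 4y₁ + 2y₂ + 4y₃ + 2y₄ + 4y₅ + 2y₆ + 4y₇ + y₈] = 0.333333·(77.86) = 25.95333.

25.95333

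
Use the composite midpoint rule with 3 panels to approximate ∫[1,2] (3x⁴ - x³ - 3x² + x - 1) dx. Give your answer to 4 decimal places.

8.0316

h = (2 − 1)/3 = 0.333333.
Midpoints m₁,…,m₃ = 1.166667, 1.5, 1.833333.
f(m₁)=0.053241, f(m₂)=5.5625, f(m₃)=18.479167.
h·[f(m₁) + f(m₂) + f(m₃)] = 0.333333·(24.094907) = 8.0316.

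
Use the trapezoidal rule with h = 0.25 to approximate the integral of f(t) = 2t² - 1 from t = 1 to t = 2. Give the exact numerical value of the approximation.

h = (2 − 1)/4 = 0.25.
Nodes t₀,…,t₄ = 1, 1.25, 1.5, 1.75, 2.
f(t) = 2t² - 1: f₀=1, f₁=2.125, f₂=3.5, f₃=5.125, f₄=7.
(h/2)·[f₀ + 2f₁ + 2f₂ + 2f₃ + f₄] = 0.125·(29.5) = 3.6875.

3.6875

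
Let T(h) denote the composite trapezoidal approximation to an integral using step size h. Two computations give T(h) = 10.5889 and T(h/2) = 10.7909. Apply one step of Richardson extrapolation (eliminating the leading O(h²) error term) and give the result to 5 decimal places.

10.85823

R = (4·T(h/2) − T(h)) / 3 = (4·10.7909 − 10.5889)/3 = (32.5747)/3 = 10.85823.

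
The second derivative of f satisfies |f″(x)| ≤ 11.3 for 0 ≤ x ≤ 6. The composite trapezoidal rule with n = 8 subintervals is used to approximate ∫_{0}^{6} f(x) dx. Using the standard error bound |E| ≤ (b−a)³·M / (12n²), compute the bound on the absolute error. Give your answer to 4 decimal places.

|E| ≤ (6)³·11.3 / (12·8²) = 2440.8/768 = 3.1781.

3.1781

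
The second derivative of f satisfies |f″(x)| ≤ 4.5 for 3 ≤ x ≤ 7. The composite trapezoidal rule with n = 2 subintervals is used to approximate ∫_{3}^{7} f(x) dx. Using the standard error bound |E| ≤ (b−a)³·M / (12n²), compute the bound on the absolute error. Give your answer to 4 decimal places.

|E| ≤ (4)³·4.5 / (12·2²) = 288/48 = 6.0000.

6.0000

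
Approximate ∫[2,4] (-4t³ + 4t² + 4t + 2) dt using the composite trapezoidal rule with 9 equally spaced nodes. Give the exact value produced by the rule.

h = (4 − 2)/8 = 0.25.
Nodes t₀,…,t₈ = 2, 2.25, 2.5, 2.75, 3, 3.25, 3.5, 3.75, 4.
f(t) = -4t³ + 4t² + 4t + 2: f₀=-6, f₁=-14.3125, f₂=-25.5, f₃=-39.9375, f₄=-58, f₅=-80.0625, f₆=-106.5, f₇=-137.6875, f₈=-174.
(h/2)·[f₀ + 2f₁ + 2f₂ + 2f₃ + 2f₄ + 2f₅ + 2f₆ + 2f₇ + f₈] = 0.125·(-1104) = -138.

-138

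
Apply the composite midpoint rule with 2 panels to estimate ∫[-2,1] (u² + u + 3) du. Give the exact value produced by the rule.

9.9375

h = (1 − (-2))/2 = 1.5.
Midpoints m₁,…,m₂ = -1.25, 0.25.
f(m₁)=3.3125, f(m₂)=3.3125.
h·[f(m₁) + f(m₂)] = 1.5·(6.625) = 9.9375.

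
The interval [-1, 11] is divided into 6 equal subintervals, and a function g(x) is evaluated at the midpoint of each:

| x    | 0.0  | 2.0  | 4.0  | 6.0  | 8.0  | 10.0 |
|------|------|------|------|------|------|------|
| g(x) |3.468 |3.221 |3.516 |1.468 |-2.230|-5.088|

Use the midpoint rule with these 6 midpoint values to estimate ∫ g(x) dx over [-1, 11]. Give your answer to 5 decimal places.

8.71000

h = 2, n = 6.
h·[y(m₁) + y(m₂) + y(m₃) + y(m₄) + y(m₅) + y(m₆)] = 2·(4.355) = 8.71000.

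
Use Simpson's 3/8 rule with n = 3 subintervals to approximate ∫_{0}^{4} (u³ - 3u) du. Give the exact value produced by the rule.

h = (4 − 0)/3 = 1.333333.
Nodes u₀,…,u₃ = 0, 1.333333, 2.666667, 4.
f(u) = u³ - 3u: f₀=0, f₁=-1.629630, f₂=10.962963, f₃=52.
(3h/8)·[f₀ + 3f₁ + 3f₂ + f₃] = 0.5·(80) = 40.

40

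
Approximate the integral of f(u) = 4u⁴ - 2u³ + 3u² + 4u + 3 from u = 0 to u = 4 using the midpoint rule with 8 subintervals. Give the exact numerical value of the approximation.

h = (4 − 0)/8 = 0.5.
Midpoints m₁,…,m₈ = 0.25, 0.75, 1.25, 1.75, 2.25, 2.75, 3.25, 3.75.
f(m₁)=4.171875, f(m₂)=8.109375, f(m₃)=18.546875, f(m₄)=45.984375, f(m₅)=106.921875, f(m₆)=223.859375, f(m₇)=425.296875, f(m₈)=745.734375.
h·[f(m₁) + f(m₂) + f(m₃) + f(m₄) + f(m₅) + f(m₆) + f(m₇) + f(m₈)] = 0.5·(1578.625) = 789.3125.

789.3125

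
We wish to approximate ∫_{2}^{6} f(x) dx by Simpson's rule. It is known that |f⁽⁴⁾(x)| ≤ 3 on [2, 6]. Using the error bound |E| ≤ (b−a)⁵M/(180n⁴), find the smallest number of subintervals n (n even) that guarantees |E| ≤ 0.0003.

16

Need 3072/(180n⁴) ≤ 0.0003.
n⁴ ≥ 3072/(180·0.0003) = 56888.9 ⇒ n ≥ 15.4439, so the smallest even n is 16. (n must be even for Simpson's rule.)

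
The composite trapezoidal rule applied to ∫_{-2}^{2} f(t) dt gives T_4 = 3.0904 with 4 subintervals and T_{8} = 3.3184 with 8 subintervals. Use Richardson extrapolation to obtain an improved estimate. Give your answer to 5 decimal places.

3.39440

R = (4·T_{8} − T_4) / 3 = (4·3.3184 − 3.0904)/3 = (10.1832)/3 = 3.39440.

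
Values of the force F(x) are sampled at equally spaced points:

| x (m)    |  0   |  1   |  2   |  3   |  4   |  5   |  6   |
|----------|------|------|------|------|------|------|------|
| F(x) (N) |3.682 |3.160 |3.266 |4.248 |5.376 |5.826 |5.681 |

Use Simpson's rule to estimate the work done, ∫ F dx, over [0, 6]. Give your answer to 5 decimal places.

h = 1, n = 6.
(h/3)·[y₀ + 4y₁ + 2y₂ + 4y₃ + 2y₄ + 4y₅ + y₆] = 0.333333·(79.583) = 26.52767.

26.52767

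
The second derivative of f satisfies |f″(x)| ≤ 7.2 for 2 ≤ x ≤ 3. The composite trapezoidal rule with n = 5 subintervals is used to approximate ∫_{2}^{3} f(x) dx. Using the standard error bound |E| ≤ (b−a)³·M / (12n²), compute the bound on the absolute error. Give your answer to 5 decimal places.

|E| ≤ (1)³·7.2 / (12·5²) = 7.2/300 = 0.02400.

0.02400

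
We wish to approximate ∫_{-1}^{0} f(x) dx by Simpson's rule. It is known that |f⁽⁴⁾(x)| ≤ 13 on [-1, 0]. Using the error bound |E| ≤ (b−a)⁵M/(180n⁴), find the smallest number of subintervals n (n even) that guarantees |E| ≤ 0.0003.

Need 13/(180n⁴) ≤ 0.0003.
n⁴ ≥ 13/(180·0.0003) = 240.741 ⇒ n ≥ 3.9390, so the smallest even n is 4. (n must be even for Simpson's rule.)

4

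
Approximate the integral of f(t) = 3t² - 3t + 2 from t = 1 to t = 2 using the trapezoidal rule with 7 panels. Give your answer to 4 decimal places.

4.5102

h = (2 − 1)/7 = 0.142857.
Nodes t₀,…,t₇ = 1, 1.142857, 1.285714, 1.428571, 1.571429, 1.714286, 1.857143, 2.
f(t) = 3t² - 3t + 2: f₀=2, f₁=2.489796, f₂=3.102041, f₃=3.836735, f₄=4.693878, f₅=5.673469, f₆=6.775510, f₇=8.
(h/2)·[f₀ + 2f₁ + 2f₂ + 2f₃ + 2f₄ + 2f₅ + 2f₆ + f₇] = 0.071429·(63.142857) = 4.5102.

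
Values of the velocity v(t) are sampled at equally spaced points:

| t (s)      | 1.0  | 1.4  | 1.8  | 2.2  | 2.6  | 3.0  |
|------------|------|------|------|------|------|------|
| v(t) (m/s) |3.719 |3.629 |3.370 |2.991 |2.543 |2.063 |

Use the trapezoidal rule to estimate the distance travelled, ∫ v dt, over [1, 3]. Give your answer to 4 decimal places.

6.1696

h = 0.4, n = 5.
(h/2)·[y₀ + 2y₁ + 2y₂ + 2y₃ + 2y₄ + y₅] = 0.2·(30.848) = 6.1696.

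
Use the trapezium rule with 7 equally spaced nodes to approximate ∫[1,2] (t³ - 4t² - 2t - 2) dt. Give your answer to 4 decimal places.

h = (2 − 1)/6 = 0.166667.
Nodes t₀,…,t₆ = 1, 1.166667, 1.333333, 1.5, 1.666667, 1.833333, 2.
f(t) = t³ - 4t² - 2t - 2: f₀=-7, f₁=-8.189815, f₂=-9.407407, f₃=-10.625, f₄=-11.814815, f₅=-12.949074, f₆=-14.
(h/2)·[f₀ + 2f₁ + 2f₂ + 2f₃ + 2f₄ + 2f₅ + f₆] = 0.083333·(-126.972222) = -10.5810.

-10.5810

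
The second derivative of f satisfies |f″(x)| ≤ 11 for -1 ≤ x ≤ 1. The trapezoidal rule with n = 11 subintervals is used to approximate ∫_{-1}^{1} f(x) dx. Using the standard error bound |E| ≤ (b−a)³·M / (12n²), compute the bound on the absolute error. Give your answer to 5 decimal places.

|E| ≤ (2)³·11 / (12·11²) = 88/1452 = 0.06061.

0.06061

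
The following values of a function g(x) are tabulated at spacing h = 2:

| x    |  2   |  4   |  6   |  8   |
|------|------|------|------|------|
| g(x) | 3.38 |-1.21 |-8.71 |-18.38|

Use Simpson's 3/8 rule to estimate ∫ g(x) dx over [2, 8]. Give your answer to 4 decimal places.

-33.5700

h = 2, n = 3.
(3h/8)·[y₀ + 3y₁ + 3y₂ + y₃] = 0.75·(-44.76) = -33.5700.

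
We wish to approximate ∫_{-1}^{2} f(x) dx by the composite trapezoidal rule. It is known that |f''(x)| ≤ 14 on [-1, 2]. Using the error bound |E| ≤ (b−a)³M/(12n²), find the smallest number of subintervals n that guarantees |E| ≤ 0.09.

Need 378/(12n²) ≤ 0.09.
n² ≥ 378/(12·0.09) = 350 ⇒ n ≥ 18.7083, so the smallest n is 19.

19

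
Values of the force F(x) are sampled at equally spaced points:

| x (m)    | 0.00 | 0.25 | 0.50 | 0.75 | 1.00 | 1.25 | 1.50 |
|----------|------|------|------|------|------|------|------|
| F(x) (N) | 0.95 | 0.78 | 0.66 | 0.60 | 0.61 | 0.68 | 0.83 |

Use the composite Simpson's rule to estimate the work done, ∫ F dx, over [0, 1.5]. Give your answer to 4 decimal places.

h = 0.25, n = 6.
(h/3)·[y₀ + 4y₁ + 2y₂ + 4y₃ + 2y₄ + 4y₅ + y₆] = 0.083333·(12.56) = 1.0467.

1.0467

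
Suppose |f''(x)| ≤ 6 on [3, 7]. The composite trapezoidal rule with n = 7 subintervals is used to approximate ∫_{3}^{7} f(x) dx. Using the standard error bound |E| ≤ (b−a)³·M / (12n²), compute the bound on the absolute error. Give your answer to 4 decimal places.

|E| ≤ (4)³·6 / (12·7²) = 384/588 = 0.6531.

0.6531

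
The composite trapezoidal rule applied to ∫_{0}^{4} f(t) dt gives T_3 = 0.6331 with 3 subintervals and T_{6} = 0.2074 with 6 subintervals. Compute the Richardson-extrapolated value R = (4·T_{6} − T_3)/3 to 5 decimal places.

0.06550

R = (4·T_{6} − T_3) / 3 = (4·0.2074 − 0.6331)/3 = (0.1965)/3 = 0.06550.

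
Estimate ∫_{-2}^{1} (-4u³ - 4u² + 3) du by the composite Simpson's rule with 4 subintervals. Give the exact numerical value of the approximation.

h = (1 − (-2))/4 = 0.75.
Nodes u₀,…,u₄ = -2, -1.25, -0.5, 0.25, 1.
f(u) = -4u³ - 4u² + 3: f₀=19, f₁=4.5625, f₂=2.5, f₃=2.6875, f₄=-5.
(h/3)·[f₀ + 4f₁ + 2f₂ + 4f₃ + f₄] = 0.25·(48) = 12.

12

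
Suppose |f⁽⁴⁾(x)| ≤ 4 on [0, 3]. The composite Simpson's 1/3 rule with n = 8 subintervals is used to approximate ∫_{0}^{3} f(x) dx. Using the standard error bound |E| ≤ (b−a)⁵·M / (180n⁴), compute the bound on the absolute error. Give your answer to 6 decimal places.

|E| ≤ (3)⁵·4 / (180·8⁴) = 972/737280 = 0.001318.

0.001318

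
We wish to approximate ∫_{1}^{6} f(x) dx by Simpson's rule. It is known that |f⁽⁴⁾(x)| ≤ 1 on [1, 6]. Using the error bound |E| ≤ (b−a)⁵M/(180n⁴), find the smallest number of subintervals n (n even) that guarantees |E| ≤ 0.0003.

Need 3125/(180n⁴) ≤ 0.0003.
n⁴ ≥ 3125/(180·0.0003) = 57870.4 ⇒ n ≥ 15.5101, so the smallest even n is 16. (n must be even for Simpson's rule.)

16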